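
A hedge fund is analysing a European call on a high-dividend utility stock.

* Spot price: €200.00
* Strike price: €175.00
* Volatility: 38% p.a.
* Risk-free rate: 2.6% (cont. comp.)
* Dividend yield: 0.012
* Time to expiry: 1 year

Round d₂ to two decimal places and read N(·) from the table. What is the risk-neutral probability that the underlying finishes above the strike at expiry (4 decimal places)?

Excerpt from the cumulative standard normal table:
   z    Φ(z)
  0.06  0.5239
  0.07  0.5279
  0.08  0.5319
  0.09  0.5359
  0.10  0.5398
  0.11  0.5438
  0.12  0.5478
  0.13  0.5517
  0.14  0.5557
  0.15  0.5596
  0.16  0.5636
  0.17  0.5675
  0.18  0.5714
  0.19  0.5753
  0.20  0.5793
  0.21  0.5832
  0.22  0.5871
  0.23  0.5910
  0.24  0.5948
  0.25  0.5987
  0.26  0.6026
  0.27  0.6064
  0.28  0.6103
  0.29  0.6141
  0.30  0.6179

0.5793

σ√T = 0.38·√1 = 0.3800
ln(S/K) + (r − q + σ²/2)T = ln(200/175) + (0.026 − 0.012 + 0.38²/2)·1 = 0.1335 + 0.0862 = 0.2197
d₁ = 0.2197 / 0.3800 = 0.5782 → 0.58
d₂ = d₁ − σ√T = 0.5782 − 0.3800 = 0.1982 → 0.20
Risk-neutral Pr[S_T > K] = N(d₂) = N(0.20) = 0.5793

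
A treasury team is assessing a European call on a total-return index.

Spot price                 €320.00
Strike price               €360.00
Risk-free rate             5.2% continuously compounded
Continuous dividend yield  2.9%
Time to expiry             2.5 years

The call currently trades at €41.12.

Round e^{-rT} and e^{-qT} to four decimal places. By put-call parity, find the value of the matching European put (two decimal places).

exp(−qT) = exp(−0.029·2.5) = 0.9301;  exp(−rT) = exp(−0.052·2.5) = 0.8781
Put-call parity: C − P = S·e^(−qT) − K·e^(−rT) = 320·0.9301 − 360·0.8781 = 297.6320 − 316.1160 = -18.4840
P = C − (C − P) = 41.12 − (-18.4840) = 59.6040

€59.60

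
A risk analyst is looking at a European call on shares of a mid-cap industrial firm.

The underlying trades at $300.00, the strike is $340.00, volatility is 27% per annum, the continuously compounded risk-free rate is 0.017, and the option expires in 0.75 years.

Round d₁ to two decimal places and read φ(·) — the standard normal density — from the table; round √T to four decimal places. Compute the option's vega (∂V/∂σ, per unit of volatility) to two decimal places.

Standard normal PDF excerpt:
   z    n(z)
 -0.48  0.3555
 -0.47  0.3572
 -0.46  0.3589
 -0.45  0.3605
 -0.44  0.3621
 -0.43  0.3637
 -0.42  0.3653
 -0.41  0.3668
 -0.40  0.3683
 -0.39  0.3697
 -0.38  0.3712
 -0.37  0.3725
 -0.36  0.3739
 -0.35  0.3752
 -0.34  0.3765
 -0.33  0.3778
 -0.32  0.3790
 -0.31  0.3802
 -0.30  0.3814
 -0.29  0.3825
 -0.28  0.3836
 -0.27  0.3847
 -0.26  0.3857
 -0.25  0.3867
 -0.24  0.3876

97.14

σ√T = 0.27 × 0.8660 = 0.2338
d₁ = [ln(300/340) + (0.017 + 0.27²/2)·0.75] / 0.2338 = [-0.1252 + 0.0401] / 0.2338 = -0.3638 ≈ -0.36
√T = √0.75 = 0.8660
φ(d₁) = φ(-0.36) = 0.3739
vega = S·φ(d₁)·√T = 300·0.3739·0.8660 = 97.1392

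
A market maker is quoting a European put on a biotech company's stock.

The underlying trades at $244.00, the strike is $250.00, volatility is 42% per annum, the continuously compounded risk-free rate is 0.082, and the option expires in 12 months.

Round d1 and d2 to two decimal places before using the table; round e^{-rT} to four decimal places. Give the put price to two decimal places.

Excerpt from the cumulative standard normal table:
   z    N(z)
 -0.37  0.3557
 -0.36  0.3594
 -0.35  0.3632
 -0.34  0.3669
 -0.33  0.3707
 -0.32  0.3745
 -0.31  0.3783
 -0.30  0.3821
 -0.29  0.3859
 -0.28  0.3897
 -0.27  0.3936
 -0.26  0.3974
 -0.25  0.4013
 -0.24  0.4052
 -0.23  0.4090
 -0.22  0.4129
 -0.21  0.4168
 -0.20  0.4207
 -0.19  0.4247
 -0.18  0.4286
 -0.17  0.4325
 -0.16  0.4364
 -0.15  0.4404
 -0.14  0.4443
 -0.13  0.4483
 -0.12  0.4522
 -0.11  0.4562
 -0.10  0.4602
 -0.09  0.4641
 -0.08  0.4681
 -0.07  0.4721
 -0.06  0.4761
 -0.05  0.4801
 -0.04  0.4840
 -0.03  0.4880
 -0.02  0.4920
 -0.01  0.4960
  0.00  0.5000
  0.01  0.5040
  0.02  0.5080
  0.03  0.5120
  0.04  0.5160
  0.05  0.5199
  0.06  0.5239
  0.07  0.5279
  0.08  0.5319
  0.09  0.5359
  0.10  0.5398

$32.97

T = 1;  σ√T = 0.4200
d₁ = [ln(244/250) + (0.082 + 0.42²/2)·1] / 0.4200 = [-0.0243 + 0.1702] / 0.4200 = 0.3474 ≈ 0.35
d₂ = d₁ − σ√T = 0.3474 − 0.4200 = -0.0726 ≈ -0.07
e^(−rT) = e^(−0.082·1) = 0.9213
N(−d₂) = N(0.07) = 0.5279;  N(−d₁) = N(-0.35) = 0.3632
P = 250·0.9213·0.5279 − 244·0.3632 = 121.5886 − 88.6208 = 32.9678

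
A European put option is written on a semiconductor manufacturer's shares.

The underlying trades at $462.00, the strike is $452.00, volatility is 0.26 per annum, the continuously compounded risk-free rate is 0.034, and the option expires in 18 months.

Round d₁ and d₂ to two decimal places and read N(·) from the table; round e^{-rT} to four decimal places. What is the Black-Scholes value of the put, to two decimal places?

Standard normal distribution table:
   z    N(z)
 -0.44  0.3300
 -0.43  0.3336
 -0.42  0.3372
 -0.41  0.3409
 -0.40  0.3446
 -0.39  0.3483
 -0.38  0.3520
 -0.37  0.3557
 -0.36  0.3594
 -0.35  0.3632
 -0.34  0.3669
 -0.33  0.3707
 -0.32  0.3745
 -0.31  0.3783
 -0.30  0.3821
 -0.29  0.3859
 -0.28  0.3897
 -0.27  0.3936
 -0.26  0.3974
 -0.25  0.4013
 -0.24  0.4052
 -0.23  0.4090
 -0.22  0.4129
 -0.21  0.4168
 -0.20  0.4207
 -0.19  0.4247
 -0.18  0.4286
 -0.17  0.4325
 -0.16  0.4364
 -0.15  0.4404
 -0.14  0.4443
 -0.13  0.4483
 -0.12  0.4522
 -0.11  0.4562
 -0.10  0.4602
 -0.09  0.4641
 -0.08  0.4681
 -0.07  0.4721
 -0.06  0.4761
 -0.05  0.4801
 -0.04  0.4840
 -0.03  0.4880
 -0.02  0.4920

$41.87

T = 1.5;  σ√T = 0.3184
d₁ = [ln(462/452) + (0.034 + ½·0.26²)·1.5] / (σ√T) = (0.0219 + 0.1017) / 0.3184 = 0.3881 → 0.39
d₂ = 0.3881 − 0.3184 = 0.0697 → 0.07
e^(−rT) = e^(−0.034·1.5) = 0.9503
P = 452·0.9503·N(-0.07) − 462·N(-0.39) = 452·0.9503·0.4721 − 462·0.3483 = 202.7838 − 160.9146 = 41.8692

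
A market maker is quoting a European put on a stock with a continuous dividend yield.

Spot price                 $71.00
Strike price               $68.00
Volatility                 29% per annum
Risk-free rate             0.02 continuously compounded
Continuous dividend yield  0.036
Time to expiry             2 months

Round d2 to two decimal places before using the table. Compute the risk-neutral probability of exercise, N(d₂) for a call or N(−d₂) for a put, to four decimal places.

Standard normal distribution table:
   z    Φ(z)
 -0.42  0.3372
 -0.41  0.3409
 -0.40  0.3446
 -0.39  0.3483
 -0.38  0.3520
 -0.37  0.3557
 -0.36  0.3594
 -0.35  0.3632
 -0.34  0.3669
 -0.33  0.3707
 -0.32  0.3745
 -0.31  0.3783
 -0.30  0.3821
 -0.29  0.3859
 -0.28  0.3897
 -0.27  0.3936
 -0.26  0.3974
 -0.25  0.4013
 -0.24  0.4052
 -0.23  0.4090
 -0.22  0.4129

σ√T = 0.29·√0.1667 = 0.1184
d₁ = [ln(71/68) + (0.02 − 0.036 + ½·0.29²)·0.1667] / (σ√T) = (0.0432 + 0.0043) / 0.1184 = 0.4013 ≈ 0.40
d₂ = 0.4013 − 0.1184 = 0.2829 ≈ 0.28
Pr(exercise) under Q = N(−d₂) = N(-0.28) = 0.3897

0.3897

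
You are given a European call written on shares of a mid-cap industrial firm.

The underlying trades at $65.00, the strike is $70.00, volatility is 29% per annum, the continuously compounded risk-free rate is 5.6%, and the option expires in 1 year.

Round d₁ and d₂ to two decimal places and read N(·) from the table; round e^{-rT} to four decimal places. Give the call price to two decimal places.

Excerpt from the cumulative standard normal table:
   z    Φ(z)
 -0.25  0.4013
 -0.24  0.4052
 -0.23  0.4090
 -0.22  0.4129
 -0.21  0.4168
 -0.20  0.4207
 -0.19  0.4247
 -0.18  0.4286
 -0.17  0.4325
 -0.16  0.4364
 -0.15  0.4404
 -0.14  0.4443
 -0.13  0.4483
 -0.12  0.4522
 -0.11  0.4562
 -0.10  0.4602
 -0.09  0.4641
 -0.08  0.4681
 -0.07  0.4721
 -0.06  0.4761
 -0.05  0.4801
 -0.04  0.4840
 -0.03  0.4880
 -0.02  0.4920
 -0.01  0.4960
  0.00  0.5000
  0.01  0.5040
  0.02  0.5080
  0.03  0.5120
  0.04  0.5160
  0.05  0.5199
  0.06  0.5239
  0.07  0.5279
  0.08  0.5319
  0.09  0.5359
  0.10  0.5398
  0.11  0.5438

$6.99

σ√T = 0.29·√1 = 0.2900
d₁ = [ln(65/70) + (0.056 + ½·0.29²)·1] / (σ√T) = (-0.0741 + 0.0980) / 0.2900 = 0.0826 ⇒ 0.08
d₂ = 0.0826 − 0.2900 = -0.2074 ⇒ -0.21
exp(−rT) = exp(−0.056·1) = 0.9455
N(d₁) = N(0.08) = 0.5319;  N(d₂) = N(-0.21) = 0.4168
C = 65·0.5319 − 70·0.9455·0.4168 = 34.5735 − 27.5859 = 6.9876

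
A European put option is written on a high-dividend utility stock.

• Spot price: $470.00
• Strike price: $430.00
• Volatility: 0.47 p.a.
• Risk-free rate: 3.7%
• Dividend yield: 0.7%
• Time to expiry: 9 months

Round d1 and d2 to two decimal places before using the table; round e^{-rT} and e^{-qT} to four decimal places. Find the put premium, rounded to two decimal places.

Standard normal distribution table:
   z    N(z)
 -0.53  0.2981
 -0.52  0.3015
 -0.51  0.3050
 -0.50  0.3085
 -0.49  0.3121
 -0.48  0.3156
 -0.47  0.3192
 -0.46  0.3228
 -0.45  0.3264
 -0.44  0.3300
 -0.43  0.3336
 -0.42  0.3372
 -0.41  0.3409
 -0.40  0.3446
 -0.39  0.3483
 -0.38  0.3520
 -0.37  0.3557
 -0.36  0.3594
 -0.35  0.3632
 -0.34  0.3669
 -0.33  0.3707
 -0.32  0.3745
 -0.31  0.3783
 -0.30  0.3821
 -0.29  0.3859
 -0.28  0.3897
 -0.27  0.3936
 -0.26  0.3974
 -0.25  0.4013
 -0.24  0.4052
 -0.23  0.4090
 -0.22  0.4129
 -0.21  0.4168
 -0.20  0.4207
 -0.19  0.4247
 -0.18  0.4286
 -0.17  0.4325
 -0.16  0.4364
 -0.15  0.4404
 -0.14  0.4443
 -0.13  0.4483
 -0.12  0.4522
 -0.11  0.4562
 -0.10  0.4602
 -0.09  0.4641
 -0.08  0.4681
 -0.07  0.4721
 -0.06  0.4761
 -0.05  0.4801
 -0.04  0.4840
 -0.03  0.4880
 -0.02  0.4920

T = 0.75;  σ√T = 0.4070
d₁ = [ln(470/430) + (0.037 − 0.007 + ½·0.47²)·0.75] / (σ√T) = (0.0889 + 0.1053) / 0.4070 = 0.4773 which rounds to 0.48
d₂ = 0.4773 − 0.4070 = 0.0703 which rounds to 0.07
exp(−qT) = exp(−0.007·0.75) = 0.9948;  exp(−rT) = exp(−0.037·0.75) = 0.9726
N(−d₂) = N(-0.07) = 0.4721;  N(−d₁) = N(-0.48) = 0.3156
P = 430·0.9726·0.4721 − 470·0.9948·0.3156 = 197.4407 − 147.5607 = 49.8800

$49.88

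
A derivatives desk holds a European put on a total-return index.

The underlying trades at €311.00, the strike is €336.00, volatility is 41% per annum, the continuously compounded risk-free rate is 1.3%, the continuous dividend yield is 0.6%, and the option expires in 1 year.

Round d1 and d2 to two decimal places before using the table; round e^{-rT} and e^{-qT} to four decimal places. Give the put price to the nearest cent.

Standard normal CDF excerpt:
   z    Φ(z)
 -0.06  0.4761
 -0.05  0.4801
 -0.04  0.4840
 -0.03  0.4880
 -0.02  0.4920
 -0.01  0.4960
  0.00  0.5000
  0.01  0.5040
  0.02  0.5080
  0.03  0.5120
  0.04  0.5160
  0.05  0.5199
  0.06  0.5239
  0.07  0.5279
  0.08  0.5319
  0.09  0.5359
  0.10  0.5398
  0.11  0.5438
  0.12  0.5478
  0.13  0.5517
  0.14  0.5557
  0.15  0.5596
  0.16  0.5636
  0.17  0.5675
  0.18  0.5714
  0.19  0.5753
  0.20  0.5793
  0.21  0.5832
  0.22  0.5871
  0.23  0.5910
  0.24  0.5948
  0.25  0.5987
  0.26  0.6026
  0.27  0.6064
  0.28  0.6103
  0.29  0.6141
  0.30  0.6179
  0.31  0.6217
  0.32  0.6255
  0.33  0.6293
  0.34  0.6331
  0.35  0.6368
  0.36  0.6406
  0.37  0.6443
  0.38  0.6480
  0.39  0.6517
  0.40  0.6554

€64.06

T = 1;  σ√T = 0.4100
d₁ = [ln(311/336) + (0.013 − 0.006 + ½·0.41²)·1] / (σ√T) = (-0.0773 + 0.0910) / 0.4100 = 0.0335 ⇒ 0.03
d₂ = 0.0335 − 0.4100 = -0.3765 ⇒ -0.38
e^(−qT) = e^(−0.006·1) = 0.9940;  e^(−rT) = e^(−0.013·1) = 0.9871
P = 336·0.9871·N(0.38) − 311·0.9940·N(-0.03) = 336·0.9871·0.6480 − 311·0.9940·0.4880 = 214.9193 − 150.8574 = 64.0619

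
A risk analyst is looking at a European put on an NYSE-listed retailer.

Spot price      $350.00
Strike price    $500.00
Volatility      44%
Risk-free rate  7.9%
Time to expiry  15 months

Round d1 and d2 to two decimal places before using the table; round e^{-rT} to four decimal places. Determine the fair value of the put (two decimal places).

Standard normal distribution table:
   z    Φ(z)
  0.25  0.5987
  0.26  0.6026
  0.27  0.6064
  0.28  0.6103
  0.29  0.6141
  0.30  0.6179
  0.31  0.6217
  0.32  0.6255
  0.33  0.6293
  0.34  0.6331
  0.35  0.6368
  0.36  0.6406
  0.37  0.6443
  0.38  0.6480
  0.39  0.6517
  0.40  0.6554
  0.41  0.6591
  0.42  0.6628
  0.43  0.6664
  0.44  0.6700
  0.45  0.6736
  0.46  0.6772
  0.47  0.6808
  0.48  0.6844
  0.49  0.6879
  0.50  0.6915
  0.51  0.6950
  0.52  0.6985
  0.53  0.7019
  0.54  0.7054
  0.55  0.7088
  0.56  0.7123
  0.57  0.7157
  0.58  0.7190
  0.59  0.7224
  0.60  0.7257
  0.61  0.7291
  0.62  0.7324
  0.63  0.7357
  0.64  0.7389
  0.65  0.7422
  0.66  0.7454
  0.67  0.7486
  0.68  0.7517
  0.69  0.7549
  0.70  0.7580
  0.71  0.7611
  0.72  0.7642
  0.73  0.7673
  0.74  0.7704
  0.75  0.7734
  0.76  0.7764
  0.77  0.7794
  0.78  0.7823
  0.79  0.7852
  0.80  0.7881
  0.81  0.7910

σ√T = 0.44·√1.25 = 0.4919
d₁ = [ln(350/500) + (0.079 + ½·0.44²)·1.25] / (σ√T) = (-0.3567 + 0.2198) / 0.4919 = -0.2783 → -0.28
d₂ = -0.2783 − 0.4919 = -0.7703 → -0.77
exp(−rT) = exp(−0.079·1.25) = 0.9060
P = 500·0.9060·N(0.77) − 350·N(0.28) = 500·0.9060·0.7794 − 350·0.6103 = 353.0682 − 213.6050 = 139.4632

$139.46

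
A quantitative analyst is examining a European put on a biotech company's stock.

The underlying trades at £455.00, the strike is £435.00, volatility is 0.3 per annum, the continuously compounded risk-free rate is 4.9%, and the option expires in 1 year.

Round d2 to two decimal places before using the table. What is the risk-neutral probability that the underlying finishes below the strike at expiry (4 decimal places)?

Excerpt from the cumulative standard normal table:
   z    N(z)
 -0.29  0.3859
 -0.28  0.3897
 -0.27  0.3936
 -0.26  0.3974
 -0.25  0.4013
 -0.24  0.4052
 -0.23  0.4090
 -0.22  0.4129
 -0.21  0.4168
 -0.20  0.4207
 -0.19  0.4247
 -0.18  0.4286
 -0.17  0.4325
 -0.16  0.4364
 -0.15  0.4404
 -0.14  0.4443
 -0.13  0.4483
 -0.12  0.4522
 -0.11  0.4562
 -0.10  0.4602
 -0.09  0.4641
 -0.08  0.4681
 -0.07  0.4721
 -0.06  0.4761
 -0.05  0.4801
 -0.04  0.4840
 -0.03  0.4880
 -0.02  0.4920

σ√T = 0.3 × 1.0000 = 0.3000
d₁ = [ln(455/435) + (0.049 + 0.3²/2)·1] / 0.3000 = [0.0450 + 0.0940] / 0.3000 = 0.4632 ⇒ 0.46
d₂ = d₁ − σ√T = 0.4632 − 0.3000 = 0.1632 ⇒ 0.16
Pr(exercise) under Q = N(−d₂) = N(-0.16) = 0.4364

0.4364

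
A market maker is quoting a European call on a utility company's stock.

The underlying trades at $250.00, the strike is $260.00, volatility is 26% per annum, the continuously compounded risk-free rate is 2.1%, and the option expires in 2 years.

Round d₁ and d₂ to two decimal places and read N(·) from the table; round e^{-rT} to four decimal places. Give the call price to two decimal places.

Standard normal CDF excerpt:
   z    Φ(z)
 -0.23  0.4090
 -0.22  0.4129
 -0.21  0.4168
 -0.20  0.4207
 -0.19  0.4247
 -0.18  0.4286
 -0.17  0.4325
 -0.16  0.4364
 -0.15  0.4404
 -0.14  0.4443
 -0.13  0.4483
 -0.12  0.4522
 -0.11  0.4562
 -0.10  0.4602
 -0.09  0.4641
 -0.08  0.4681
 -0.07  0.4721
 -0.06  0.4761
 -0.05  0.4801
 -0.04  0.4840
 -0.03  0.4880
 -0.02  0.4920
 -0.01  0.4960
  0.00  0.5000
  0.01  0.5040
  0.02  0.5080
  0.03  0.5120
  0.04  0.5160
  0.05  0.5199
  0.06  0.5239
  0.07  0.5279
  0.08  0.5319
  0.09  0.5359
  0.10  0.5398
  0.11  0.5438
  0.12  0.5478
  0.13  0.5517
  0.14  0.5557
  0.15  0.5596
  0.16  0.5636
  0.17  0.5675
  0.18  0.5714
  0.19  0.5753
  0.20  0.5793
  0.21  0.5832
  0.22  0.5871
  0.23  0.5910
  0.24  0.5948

$36.97

σ√T = 0.26 × 1.4142 = 0.3677
d₁ = [ln(250/260) + (0.021 + ½·0.26²)·2] / (σ√T) = (-0.0392 + 0.1096) / 0.3677 = 0.1914 which rounds to 0.19
d₂ = 0.1914 − 0.3677 = -0.1763 which rounds to -0.18
exp(−rT) = exp(−0.021·2) = 0.9589
C = 250·N(0.19) − 260·0.9589·N(-0.18) = 250·0.5753 − 260·0.9589·0.4286 = 143.8250 − 106.8560 = 36.9690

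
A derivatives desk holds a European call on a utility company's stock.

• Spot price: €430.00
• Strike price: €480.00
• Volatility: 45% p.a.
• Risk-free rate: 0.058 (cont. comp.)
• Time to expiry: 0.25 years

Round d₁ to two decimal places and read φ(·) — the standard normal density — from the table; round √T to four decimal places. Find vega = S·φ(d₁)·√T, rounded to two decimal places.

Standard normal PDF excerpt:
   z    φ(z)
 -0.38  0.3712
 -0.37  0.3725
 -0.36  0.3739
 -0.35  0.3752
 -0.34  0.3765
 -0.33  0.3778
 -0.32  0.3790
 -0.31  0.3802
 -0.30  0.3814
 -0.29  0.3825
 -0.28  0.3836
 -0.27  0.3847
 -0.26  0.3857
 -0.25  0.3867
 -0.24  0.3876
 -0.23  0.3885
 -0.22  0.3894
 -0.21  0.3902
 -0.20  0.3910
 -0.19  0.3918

81.74

σ√T = 0.45 × 0.5000 = 0.2250
d₁ = [ln(430/480) + (0.058 + ½·0.45²)·0.25] / (σ√T) = (-0.1100 + 0.0398) / 0.2250 = -0.3119 ≈ -0.31
√T = √0.25 = 0.5000
φ(d₁) = φ(-0.31) = 0.3802
vega = S·φ(d₁)·√T = 430·0.3802·0.5000 = 81.7430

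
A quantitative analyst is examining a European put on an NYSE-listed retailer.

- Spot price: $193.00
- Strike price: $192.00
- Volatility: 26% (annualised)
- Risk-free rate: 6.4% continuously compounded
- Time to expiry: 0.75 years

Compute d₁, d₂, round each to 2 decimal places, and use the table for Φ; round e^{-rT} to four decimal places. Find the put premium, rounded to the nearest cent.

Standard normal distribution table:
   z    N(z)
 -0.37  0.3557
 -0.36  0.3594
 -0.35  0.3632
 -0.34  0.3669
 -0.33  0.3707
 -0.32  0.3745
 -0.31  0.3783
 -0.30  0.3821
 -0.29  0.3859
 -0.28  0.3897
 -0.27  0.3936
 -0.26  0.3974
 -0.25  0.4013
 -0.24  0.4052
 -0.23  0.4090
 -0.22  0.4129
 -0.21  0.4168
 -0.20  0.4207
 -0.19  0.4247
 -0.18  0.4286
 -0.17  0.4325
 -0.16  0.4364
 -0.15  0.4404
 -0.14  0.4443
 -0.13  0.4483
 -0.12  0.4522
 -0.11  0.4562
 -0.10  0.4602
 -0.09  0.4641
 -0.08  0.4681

σ√T = 0.26 × 0.8660 = 0.2252
d₁ = [ln(193/192) + (0.064 + 0.26²/2)·0.75] / 0.2252 = [0.0052 + 0.0733] / 0.2252 = 0.3488 ⇒ 0.35
d₂ = d₁ − σ√T = 0.3488 − 0.2252 = 0.1237 ⇒ 0.12
exp(−rT) = exp(−0.064·0.75) = 0.9531
P = 192·0.9531·N(-0.12) − 193·N(-0.35) = 192·0.9531·0.4522 − 193·0.3632 = 82.7504 − 70.0976 = 12.6528

$12.65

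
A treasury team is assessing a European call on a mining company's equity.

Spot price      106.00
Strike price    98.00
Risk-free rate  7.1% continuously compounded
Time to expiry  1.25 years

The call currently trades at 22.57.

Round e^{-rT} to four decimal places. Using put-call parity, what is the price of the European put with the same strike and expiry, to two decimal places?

e^(−rT) = e^(−0.071·1.25) = 0.9151
Put-call parity: C − P = S − K·e^(−rT) = 106 − 98·0.9151 = 106 − 89.6798 = 16.3202
P = C − (C − P) = 22.57 − (16.3202) = 6.2498

6.25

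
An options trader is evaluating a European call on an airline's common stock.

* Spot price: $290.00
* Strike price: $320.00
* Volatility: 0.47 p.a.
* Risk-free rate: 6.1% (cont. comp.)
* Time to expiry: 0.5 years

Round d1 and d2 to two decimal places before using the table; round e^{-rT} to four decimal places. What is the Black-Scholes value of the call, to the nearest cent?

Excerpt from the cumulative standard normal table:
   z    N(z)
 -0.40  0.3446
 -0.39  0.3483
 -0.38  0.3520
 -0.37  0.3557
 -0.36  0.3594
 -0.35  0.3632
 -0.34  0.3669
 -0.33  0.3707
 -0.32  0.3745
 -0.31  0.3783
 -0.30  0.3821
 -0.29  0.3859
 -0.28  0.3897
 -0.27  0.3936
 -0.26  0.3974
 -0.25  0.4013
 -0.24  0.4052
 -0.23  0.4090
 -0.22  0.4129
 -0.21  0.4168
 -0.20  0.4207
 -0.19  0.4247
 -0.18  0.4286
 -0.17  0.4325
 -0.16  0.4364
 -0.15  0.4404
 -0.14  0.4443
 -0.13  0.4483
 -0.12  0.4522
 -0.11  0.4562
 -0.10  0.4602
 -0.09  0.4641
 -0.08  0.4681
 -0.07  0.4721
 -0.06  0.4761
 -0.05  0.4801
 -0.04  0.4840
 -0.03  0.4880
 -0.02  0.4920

$29.95

σ√T = 0.47·√0.5 = 0.3323
d₁ = [ln(290/320) + (0.061 + 0.47²/2)·0.5] / 0.3323 = [-0.0984 + 0.0857] / 0.3323 = -0.0383 which rounds to -0.04
d₂ = d₁ − σ√T = -0.0383 − 0.3323 = -0.3706 which rounds to -0.37
exp(−rT) = exp(−0.061·0.5) = 0.9700
N(d₁) = N(-0.04) = 0.4840;  N(d₂) = N(-0.37) = 0.3557
C = 290·0.4840 − 320·0.9700·0.3557 = 140.3600 − 110.4093 = 29.9507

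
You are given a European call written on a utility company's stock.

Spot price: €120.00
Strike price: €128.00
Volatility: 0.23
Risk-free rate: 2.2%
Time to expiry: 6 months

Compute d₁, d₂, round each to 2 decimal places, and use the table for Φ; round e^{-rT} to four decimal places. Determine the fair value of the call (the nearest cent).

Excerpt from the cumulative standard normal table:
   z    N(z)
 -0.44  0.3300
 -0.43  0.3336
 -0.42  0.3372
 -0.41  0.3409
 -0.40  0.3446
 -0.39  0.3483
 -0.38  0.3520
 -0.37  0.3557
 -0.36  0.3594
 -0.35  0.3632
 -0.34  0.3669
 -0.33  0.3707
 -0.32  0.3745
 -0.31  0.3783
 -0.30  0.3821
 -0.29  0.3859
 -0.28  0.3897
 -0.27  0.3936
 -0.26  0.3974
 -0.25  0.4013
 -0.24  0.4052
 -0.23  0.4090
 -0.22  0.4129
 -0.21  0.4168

σ√T = 0.23·√0.5 = 0.1626
d₁ = [ln(120/128) + (0.022 + 0.23²/2)·0.5] / 0.1626 = [-0.0645 + 0.0242] / 0.1626 = -0.2479 which rounds to -0.25
d₂ = d₁ − σ√T = -0.2479 − 0.1626 = -0.4105 which rounds to -0.41
e^(−rT) = e^(−0.022·0.5) = 0.9891
N(d₁) = N(-0.25) = 0.4013;  N(d₂) = N(-0.41) = 0.3409
C = 120·0.4013 − 128·0.9891·0.3409 = 48.1560 − 43.1596 = 4.9964

€5.00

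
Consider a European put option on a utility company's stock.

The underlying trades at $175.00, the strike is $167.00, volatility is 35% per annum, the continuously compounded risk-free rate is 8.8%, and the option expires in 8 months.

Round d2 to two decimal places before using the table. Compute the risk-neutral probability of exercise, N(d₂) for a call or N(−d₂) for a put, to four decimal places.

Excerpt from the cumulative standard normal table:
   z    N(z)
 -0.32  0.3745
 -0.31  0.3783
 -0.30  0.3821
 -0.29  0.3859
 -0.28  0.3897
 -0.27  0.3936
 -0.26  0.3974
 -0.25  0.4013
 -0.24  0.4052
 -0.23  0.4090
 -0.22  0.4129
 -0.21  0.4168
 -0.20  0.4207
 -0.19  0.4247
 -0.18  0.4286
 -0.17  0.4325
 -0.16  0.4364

T = 0.6667;  σ√T = 0.2858
d₁ = [ln(175/167) + (0.088 + 0.35²/2)·0.6667] / 0.2858 = [0.0468 + 0.0995] / 0.2858 = 0.5119 ⇒ 0.51
d₂ = d₁ − σ√T = 0.5119 − 0.2858 = 0.2261 ⇒ 0.23
Risk-neutral Pr[S_T < K] = N(−d₂) = N(-0.23) = 0.4090

0.4090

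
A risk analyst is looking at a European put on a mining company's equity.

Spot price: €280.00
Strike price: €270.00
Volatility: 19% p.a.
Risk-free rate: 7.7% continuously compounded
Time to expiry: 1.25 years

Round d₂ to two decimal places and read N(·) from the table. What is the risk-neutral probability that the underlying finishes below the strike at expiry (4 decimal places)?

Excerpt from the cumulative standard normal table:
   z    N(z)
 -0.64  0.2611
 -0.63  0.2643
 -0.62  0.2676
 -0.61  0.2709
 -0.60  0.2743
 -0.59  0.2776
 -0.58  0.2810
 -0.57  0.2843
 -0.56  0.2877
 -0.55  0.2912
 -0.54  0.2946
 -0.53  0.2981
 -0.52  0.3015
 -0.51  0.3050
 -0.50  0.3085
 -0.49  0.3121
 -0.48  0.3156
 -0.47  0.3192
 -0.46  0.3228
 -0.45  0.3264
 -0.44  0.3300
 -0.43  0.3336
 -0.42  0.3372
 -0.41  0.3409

σ√T = 0.19 × 1.1180 = 0.2124
d₁ = [ln(280/270) + (0.077 + 0.19²/2)·1.25] / 0.2124 = [0.0364 + 0.1188] / 0.2124 = 0.7305 ≈ 0.73
d₂ = d₁ − σ√T = 0.7305 − 0.2124 = 0.5181 ≈ 0.52
Pr(exercise) under Q = N(−d₂) = N(-0.52) = 0.3015

0.3015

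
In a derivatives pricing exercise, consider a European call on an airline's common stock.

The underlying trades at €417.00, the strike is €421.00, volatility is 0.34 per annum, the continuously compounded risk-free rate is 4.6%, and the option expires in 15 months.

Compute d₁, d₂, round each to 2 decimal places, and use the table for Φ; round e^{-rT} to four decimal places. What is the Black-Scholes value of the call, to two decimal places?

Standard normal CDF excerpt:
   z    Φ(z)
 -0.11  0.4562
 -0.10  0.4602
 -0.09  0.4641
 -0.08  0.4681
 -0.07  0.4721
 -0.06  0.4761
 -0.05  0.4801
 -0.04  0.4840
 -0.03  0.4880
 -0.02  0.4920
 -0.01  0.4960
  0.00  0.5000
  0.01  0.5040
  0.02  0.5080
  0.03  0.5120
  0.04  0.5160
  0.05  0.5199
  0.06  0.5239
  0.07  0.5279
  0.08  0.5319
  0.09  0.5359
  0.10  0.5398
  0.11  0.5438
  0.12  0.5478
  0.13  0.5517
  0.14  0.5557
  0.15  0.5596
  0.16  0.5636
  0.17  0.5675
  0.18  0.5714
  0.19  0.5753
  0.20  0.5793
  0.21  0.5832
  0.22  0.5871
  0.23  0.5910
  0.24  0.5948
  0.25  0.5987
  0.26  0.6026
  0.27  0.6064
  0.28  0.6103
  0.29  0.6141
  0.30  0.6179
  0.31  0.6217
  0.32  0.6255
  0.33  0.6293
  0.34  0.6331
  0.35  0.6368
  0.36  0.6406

σ√T = 0.34 × 1.1180 = 0.3801
ln(S/K) + (r + σ²/2)T = ln(417/421) + (0.046 + 0.34²/2)·1.25 = -0.0095 + 0.1298 = 0.1202
d₁ = 0.1202 / 0.3801 = 0.3162 which rounds to 0.32
d₂ = d₁ − σ√T = 0.3162 − 0.3801 = -0.0639 which rounds to -0.06
e^(−rT) = e^(−0.046·1.25) = 0.9441
N(d₁) = N(0.32) = 0.6255;  N(d₂) = N(-0.06) = 0.4761
C = 417·0.6255 − 421·0.9441·0.4761 = 260.8335 − 189.2336 = 71.5999

€71.60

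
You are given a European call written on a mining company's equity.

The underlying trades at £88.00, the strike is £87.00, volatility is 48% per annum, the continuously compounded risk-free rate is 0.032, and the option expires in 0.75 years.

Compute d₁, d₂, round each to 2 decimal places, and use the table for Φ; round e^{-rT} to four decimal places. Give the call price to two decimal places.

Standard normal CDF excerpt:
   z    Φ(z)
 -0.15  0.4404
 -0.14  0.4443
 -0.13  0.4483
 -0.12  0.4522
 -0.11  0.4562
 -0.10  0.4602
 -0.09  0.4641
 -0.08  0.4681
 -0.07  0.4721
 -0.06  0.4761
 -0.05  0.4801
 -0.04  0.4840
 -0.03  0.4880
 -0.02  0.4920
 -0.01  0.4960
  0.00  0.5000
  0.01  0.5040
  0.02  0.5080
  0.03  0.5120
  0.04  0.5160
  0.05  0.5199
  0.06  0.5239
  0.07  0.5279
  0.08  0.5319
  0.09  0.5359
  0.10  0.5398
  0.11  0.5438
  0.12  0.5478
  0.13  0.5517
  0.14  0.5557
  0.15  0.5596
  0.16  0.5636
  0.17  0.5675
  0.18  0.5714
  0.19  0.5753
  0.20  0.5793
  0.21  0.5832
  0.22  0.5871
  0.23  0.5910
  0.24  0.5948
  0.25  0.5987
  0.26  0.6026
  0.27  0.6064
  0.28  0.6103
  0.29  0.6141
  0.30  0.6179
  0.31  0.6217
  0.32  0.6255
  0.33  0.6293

σ√T = 0.48·√0.75 = 0.4157
d₁ = [ln(88/87) + (0.032 + 0.48²/2)·0.75] / 0.4157 = [0.0114 + 0.1104] / 0.4157 = 0.2931 which rounds to 0.29
d₂ = d₁ − σ√T = 0.2931 − 0.4157 = -0.1226 which rounds to -0.12
exp(−rT) = exp(−0.032·0.75) = 0.9763
N(d₁) = N(0.29) = 0.6141;  N(d₂) = N(-0.12) = 0.4522
C = 88·0.6141 − 87·0.9763·0.4522 = 54.0408 − 38.4090 = 15.6318

£15.63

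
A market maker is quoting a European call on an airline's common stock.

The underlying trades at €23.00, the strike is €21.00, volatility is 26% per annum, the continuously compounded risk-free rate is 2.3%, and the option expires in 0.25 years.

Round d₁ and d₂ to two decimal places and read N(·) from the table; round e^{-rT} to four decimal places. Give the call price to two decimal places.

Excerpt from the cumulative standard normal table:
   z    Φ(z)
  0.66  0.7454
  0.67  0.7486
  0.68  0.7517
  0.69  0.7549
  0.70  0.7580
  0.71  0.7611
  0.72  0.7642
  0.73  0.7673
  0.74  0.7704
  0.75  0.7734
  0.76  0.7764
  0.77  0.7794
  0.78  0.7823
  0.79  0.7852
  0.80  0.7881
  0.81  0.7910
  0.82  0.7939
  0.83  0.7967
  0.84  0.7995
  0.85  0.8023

σ√T = 0.26·√0.25 = 0.1300
d₁ = [ln(23/21) + (0.023 + 0.26²/2)·0.25] / 0.1300 = [0.0910 + 0.0142] / 0.1300 = 0.8090 ≈ 0.81
d₂ = d₁ − σ√T = 0.8090 − 0.1300 = 0.6790 ≈ 0.68
exp(−rT) = exp(−0.023·0.25) = 0.9943
N(d₁) = N(0.81) = 0.7910;  N(d₂) = N(0.68) = 0.7517
C = 23·0.7910 − 21·0.9943·0.7517 = 18.1930 − 15.6957 = 2.4973

€2.50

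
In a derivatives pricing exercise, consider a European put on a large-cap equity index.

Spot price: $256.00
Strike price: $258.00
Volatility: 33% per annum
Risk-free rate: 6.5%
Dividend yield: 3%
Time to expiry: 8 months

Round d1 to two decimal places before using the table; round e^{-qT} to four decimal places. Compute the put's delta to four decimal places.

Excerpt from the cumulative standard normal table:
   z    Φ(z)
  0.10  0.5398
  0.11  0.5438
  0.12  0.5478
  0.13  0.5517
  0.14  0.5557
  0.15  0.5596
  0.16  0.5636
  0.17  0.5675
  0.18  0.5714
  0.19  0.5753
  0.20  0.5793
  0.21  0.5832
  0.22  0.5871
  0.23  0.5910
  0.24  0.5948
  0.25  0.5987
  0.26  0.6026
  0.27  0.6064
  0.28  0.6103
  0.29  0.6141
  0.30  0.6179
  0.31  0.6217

-0.4163

σ√T = 0.33·√0.6667 = 0.2694
d₁ = [ln(256/258) + (0.065 − 0.03 + ½·0.33²)·0.6667] / (σ√T) = (-0.0078 + 0.0596) / 0.2694 = 0.1924 ⇒ 0.19
N(d₁) = N(0.19) = 0.5753
Δ_put = exp(−qT)·(N(d₁) − 1) = 0.9802·(0.5753 − 1) = -0.4163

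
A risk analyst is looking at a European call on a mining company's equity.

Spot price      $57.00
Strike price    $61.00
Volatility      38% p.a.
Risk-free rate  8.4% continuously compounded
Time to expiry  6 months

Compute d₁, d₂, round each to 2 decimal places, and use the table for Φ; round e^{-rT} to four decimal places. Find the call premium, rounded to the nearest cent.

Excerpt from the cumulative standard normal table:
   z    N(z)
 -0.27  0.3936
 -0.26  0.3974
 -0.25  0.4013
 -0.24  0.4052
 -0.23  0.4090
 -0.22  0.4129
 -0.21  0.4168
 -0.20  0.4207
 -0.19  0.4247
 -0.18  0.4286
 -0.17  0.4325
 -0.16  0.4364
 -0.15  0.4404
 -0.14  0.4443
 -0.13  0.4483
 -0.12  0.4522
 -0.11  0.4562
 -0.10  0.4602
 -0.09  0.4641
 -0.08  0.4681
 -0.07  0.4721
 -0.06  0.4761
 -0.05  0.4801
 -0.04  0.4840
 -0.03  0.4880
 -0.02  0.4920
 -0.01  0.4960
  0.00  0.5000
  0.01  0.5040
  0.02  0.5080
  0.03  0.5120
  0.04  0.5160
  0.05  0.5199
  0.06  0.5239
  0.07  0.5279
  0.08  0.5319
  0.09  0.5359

$5.49

σ√T = 0.38·√0.5 = 0.2687
d₁ = [ln(57/61) + (0.084 + 0.38²/2)·0.5] / 0.2687 = [-0.0678 + 0.0781] / 0.2687 = 0.0382 ≈ 0.04
d₂ = d₁ − σ√T = 0.0382 − 0.2687 = -0.2305 ≈ -0.23
e^(−rT) = e^(−0.084·0.5) = 0.9589
N(d₁) = N(0.04) = 0.5160;  N(d₂) = N(-0.23) = 0.4090
C = 57·0.5160 − 61·0.9589·0.4090 = 29.4120 − 23.9236 = 5.4884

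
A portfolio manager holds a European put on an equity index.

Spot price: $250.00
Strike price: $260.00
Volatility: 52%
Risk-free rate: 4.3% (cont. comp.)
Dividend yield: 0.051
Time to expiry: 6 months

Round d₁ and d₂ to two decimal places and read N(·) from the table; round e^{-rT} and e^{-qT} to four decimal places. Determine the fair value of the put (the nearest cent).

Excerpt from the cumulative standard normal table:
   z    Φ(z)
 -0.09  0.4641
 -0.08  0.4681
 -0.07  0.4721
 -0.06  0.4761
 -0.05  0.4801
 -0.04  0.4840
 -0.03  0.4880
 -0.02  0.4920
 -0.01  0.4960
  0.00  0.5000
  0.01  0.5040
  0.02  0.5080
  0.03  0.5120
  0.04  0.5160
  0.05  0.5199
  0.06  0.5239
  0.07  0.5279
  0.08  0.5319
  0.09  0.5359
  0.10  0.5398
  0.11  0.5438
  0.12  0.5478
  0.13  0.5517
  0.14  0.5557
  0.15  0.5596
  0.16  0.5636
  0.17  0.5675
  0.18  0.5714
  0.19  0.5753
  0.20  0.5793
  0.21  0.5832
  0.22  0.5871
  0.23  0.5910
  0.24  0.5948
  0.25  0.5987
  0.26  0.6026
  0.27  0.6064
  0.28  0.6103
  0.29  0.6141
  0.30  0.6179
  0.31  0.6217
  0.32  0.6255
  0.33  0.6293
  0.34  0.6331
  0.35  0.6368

$42.18

σ√T = 0.52·√0.5 = 0.3677
d₁ = [ln(250/260) + (0.043 − 0.051 + 0.52²/2)·0.5] / 0.3677 = [-0.0392 + 0.0636] / 0.3677 = 0.0663 → 0.07
d₂ = d₁ − σ√T = 0.0663 − 0.3677 = -0.3014 → -0.30
exp(−qT) = exp(−0.051·0.5) = 0.9748;  exp(−rT) = exp(−0.043·0.5) = 0.9787
N(−d₂) = N(0.30) = 0.6179;  N(−d₁) = N(-0.07) = 0.4721
P = 260·0.9787·0.6179 − 250·0.9748·0.4721 = 157.2321 − 115.0508 = 42.1813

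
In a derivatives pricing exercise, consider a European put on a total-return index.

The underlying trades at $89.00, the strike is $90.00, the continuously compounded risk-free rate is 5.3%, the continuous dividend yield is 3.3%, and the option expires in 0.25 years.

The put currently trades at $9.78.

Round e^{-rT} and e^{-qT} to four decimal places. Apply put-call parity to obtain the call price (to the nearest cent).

$9.24

e^(−qT) = e^(−0.033·0.25) = 0.9918;  e^(−rT) = e^(−0.053·0.25) = 0.9868
Put-call parity: C − P = S·e^(−qT) − K·e^(−rT) = 89·0.9918 − 90·0.9868 = 88.2702 − 88.8120 = -0.5418
C = P + (C − P) = 9.78 + (-0.5418) = 9.2382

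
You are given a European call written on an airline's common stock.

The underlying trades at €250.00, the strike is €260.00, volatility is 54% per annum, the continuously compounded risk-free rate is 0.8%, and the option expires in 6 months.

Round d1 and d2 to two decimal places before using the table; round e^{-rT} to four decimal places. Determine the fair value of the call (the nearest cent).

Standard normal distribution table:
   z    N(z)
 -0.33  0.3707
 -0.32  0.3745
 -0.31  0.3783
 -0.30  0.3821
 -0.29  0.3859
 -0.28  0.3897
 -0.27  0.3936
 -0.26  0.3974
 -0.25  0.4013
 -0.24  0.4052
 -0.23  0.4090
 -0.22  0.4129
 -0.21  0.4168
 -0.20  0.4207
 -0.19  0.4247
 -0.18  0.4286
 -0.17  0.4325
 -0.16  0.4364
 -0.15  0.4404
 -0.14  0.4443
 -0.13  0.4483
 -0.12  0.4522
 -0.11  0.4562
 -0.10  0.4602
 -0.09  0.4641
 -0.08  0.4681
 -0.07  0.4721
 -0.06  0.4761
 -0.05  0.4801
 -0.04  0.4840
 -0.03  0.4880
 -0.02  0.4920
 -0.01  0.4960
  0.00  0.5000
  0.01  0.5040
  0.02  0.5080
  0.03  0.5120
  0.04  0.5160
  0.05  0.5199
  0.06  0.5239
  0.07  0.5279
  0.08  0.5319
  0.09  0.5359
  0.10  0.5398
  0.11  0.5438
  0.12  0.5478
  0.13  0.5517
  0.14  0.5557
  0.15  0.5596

σ√T = 0.54 × 0.7071 = 0.3818
d₁ = [ln(250/260) + (0.008 + 0.54²/2)·0.5] / 0.3818 = [-0.0392 + 0.0769] / 0.3818 = 0.0987 ≈ 0.10
d₂ = d₁ − σ√T = 0.0987 − 0.3818 = -0.2832 ≈ -0.28
e^(−rT) = e^(−0.008·0.5) = 0.9960
C = 250·N(0.10) − 260·0.9960·N(-0.28) = 250·0.5398 − 260·0.9960·0.3897 = 134.9500 − 100.9167 = 34.0333

€34.03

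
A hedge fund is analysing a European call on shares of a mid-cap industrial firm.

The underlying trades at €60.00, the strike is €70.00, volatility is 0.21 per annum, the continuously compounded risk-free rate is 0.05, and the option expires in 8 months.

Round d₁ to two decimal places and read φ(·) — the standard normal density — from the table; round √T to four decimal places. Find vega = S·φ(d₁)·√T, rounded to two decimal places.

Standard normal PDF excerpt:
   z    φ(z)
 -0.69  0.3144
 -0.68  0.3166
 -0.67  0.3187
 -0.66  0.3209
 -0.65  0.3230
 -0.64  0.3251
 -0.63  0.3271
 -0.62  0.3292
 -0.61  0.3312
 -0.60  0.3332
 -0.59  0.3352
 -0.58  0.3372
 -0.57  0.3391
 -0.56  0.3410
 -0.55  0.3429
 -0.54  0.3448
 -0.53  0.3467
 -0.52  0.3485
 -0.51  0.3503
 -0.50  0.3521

T = 0.6667;  σ√T = 0.1715
ln(S/K) + (r + σ²/2)T = ln(60/70) + (0.05 + 0.21²/2)·0.6667 = -0.1542 + 0.0480 = -0.1061
d₁ = -0.1061 / 0.1715 = -0.6189 → -0.62
√T = √0.6667 = 0.8165
φ(d₁) = φ(-0.62) = 0.3292
vega = S·φ(d₁)·√T = 60·0.3292·0.8165 = 16.1275

16.13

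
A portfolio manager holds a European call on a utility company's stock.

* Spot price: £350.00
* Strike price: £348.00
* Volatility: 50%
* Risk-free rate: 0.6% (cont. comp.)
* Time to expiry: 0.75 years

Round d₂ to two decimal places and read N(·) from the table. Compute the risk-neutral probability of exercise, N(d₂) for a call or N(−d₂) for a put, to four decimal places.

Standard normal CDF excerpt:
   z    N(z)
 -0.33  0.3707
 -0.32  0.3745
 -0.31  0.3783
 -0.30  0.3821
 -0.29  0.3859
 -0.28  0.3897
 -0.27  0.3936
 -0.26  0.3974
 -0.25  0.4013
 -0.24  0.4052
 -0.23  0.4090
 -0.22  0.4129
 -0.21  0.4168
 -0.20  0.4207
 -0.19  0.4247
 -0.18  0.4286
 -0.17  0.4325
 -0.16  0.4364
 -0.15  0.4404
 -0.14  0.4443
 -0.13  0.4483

0.4247

σ√T = 0.5·√0.75 = 0.4330
d₁ = [ln(350/348) + (0.006 + 0.5²/2)·0.75] / 0.4330 = [0.0057 + 0.0983] / 0.4330 = 0.2401 ⇒ 0.24
d₂ = d₁ − σ√T = 0.2401 − 0.4330 = -0.1929 ⇒ -0.19
Pr(exercise) under Q = N(d₂) = 0.4247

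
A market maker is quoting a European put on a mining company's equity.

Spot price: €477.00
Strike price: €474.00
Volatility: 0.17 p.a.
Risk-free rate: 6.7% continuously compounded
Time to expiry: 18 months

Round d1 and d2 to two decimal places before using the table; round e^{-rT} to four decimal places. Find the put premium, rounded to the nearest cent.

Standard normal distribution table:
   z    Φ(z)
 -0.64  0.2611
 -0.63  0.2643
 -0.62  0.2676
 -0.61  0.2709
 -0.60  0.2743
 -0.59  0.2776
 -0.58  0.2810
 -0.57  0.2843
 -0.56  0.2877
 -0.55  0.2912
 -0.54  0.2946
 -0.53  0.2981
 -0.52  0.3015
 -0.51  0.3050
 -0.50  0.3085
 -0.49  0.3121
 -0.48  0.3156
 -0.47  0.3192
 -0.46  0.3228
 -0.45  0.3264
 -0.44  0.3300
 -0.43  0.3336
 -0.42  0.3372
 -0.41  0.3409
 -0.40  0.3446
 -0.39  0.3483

σ√T = 0.17·√1.5 = 0.2082
d₁ = [ln(477/474) + (0.067 + 0.17²/2)·1.5] / 0.2082 = [0.0063 + 0.1222] / 0.2082 = 0.6171 ⇒ 0.62
d₂ = d₁ − σ√T = 0.6171 − 0.2082 = 0.4089 ⇒ 0.41
e^(−rT) = e^(−0.067·1.5) = 0.9044
P = 474·0.9044·N(-0.41) − 477·N(-0.62) = 474·0.9044·0.3409 − 477·0.2676 = 146.1389 − 127.6452 = 18.4937

€18.49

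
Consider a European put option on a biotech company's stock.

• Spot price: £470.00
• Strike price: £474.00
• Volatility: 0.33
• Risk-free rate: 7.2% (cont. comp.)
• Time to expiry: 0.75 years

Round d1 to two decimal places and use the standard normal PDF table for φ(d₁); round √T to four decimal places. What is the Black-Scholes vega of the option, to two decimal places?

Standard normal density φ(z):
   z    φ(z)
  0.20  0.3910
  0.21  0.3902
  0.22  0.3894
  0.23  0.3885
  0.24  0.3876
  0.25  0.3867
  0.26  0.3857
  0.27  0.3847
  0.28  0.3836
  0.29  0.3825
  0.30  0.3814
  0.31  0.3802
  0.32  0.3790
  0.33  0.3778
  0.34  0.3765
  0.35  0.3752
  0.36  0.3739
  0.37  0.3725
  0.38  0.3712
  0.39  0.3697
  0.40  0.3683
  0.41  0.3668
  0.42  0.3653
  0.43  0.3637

155.24

T = 0.75;  σ√T = 0.2858
d₁ = [ln(470/474) + (0.072 + ½·0.33²)·0.75] / (σ√T) = (-0.0085 + 0.0948) / 0.2858 = 0.3022 ⇒ 0.30
√T = √0.75 = 0.8660
φ(d₁) = φ(0.30) = 0.3814
vega = S·φ(d₁)·√T = 470·0.3814·0.8660 = 155.2374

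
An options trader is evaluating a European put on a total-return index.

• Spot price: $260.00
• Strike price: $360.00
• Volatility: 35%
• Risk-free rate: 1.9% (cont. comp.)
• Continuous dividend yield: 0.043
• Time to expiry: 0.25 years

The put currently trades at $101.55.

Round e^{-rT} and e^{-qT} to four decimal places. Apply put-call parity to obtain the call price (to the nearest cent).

e^(−qT) = e^(−0.043·0.25) = 0.9893;  e^(−rT) = e^(−0.019·0.25) = 0.9953
Put-call parity: C − P = S·e^(−qT) − K·e^(−rT) = 260·0.9893 − 360·0.9953 = 257.2180 − 358.3080 = -101.0900
C = P + (C − P) = 101.55 + (-101.0900) = 0.4600

$0.46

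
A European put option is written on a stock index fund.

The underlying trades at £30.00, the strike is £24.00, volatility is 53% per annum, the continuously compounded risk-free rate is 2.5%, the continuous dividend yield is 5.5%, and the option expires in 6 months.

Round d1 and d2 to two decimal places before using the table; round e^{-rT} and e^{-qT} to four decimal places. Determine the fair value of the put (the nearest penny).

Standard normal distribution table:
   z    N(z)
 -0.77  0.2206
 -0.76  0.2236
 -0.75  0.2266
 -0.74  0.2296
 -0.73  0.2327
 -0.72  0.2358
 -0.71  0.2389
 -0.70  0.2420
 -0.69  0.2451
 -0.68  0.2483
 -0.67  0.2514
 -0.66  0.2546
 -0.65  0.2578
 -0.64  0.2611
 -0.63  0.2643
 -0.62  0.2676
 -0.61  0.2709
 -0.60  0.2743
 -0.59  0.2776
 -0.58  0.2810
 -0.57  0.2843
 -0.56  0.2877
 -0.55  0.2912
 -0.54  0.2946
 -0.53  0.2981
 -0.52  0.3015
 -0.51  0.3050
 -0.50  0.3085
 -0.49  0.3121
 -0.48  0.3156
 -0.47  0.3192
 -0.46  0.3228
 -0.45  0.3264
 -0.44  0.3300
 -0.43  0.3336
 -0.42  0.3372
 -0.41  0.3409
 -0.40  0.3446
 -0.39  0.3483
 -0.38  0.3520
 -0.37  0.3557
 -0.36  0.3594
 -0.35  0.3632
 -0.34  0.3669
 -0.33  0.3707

T = 0.5;  σ√T = 0.3748
d₁ = [ln(30/24) + (0.025 − 0.055 + 0.53²/2)·0.5] / 0.3748 = [0.2231 + 0.0552] / 0.3748 = 0.7428 ⇒ 0.74
d₂ = d₁ − σ√T = 0.7428 − 0.3748 = 0.3680 ⇒ 0.37
exp(−qT) = exp(−0.055·0.5) = 0.9729;  exp(−rT) = exp(−0.025·0.5) = 0.9876
N(−d₂) = N(-0.37) = 0.3557;  N(−d₁) = N(-0.74) = 0.2296
P = 24·0.9876·0.3557 − 30·0.9729·0.2296 = 8.4309 − 6.7013 = 1.7296

£1.73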